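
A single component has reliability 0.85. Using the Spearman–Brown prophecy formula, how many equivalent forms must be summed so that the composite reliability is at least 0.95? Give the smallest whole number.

4

k ≥ ρ*(1−ρ₁)/(ρ₁(1−ρ*)) = 0.95·0.15 / (0.85·0.05) = 3.353.
Smallest integer k = 4.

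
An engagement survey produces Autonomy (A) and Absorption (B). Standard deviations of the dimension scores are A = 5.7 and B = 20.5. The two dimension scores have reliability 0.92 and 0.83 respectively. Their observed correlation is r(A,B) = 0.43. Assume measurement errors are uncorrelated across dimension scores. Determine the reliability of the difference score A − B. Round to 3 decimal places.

Var(A−B) = 5.7² + 20.5² − 2·5.7·20.5·0.43 = 452.74 − 100.491 = 352.249.
Because errors are independent across components, Cov(Tᵢ,Tⱼ) = Cov(Xᵢ,Xⱼ); the off-diagonal part of the true-score variance is the same as above.
True-score variance = [5.7²·0.92 + 20.5²·0.83] − 100.491 = 378.698 − 100.491 = 278.207.
Reliability = 278.207 / 352.249 = 0.790.

0.790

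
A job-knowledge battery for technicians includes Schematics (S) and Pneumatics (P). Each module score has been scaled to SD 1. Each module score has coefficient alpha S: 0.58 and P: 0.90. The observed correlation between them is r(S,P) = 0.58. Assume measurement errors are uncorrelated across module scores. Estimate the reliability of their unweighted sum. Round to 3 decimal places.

Var(S+P) = 2 + 2·[0.58] = 2 + 1.16 = 3.16.
With uncorrelated errors the cross-covariances are all true-score covariance, so they carry over unchanged; only the diagonal terms shrink to ρᵢσᵢ².
True-score variance = [0.58 + 0.90] + 1.16 = 1.48 + 1.16 = 2.64.
Reliability = 2.64 / 3.16 = 0.835.

0.835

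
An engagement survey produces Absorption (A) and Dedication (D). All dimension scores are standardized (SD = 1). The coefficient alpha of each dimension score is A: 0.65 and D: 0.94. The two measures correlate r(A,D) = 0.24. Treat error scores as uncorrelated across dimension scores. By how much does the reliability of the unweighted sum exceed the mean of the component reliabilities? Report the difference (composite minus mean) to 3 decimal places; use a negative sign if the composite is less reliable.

Var(sum) = 2 + 0.48 = 2.48; true-score variance = 1.59 + 0.48 = 2.07; composite reliability = 0.8347.
Mean component reliability = 0.7950.
Difference = 0.8347 − 0.7950 = 0.040.

0.040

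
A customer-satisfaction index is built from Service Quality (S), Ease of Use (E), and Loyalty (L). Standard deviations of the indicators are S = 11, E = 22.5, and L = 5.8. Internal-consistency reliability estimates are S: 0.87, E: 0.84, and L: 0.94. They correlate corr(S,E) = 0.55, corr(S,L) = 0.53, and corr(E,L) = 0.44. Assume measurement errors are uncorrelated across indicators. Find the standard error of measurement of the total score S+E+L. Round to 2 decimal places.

Var(total) = 660.89 + 454.718 = 1115.61.
True-score variance = 562.142 + 454.718 = 1016.86, so reliability = 0.9115.
Error variance = 1115.61 − 1016.86 = 98.7484; SEM = √98.7484 = 9.94.

9.94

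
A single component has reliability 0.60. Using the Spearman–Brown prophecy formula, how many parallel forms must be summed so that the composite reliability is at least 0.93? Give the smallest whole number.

k ≥ ρ*(1−ρ₁)/(ρ₁(1−ρ*)) = 0.93·0.40 / (0.60·0.07) = 8.857.
Smallest integer k = 9.

9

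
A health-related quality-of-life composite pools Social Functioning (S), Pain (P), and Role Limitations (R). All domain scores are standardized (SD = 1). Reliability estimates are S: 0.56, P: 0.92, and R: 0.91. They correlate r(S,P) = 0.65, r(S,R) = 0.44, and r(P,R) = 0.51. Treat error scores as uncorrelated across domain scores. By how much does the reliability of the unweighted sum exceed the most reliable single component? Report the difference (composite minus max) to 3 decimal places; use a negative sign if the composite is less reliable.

-0.018

Var(sum) = 3 + 3.2 = 6.2; true-score variance = 2.39 + 3.2 = 5.59; composite reliability = 0.9016.
Max component reliability = 0.9200.
Difference = 0.9016 − 0.9200 = -0.018.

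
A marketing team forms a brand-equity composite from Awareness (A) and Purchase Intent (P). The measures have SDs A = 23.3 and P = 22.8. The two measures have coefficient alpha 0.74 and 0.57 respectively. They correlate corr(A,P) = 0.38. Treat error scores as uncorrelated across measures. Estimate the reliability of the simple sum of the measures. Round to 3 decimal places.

0.751

Var(A+P) = 23.3² + 22.8² + 2·[23.3·22.8·0.38] = 1062.73 + 403.742 = 1466.47.
With uncorrelated errors the cross-covariances are all true-score covariance, so they carry over unchanged; only the diagonal terms shrink to ρᵢσᵢ².
True-score variance = [23.3²·0.74 + 22.8²·0.57] + 403.742 = 698.047 + 403.742 = 1101.79.
Reliability = 1101.79 / 1466.47 = 0.751.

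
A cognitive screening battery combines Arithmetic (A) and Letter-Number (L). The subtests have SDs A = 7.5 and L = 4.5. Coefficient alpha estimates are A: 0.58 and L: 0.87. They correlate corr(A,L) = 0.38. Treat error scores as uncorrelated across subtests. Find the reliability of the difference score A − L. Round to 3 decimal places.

0.484

Var(A−L) = 7.5² + 4.5² − 2·7.5·4.5·0.38 = 76.5 − 25.65 = 50.85.
Because errors are independent across components, Cov(Tᵢ,Tⱼ) = Cov(Xᵢ,Xⱼ); the off-diagonal part of the true-score variance is the same as above.
True-score variance = [7.5²·0.58 + 4.5²·0.87] − 25.65 = 50.2425 − 25.65 = 24.5925.
Reliability = 24.5925 / 50.85 = 0.484.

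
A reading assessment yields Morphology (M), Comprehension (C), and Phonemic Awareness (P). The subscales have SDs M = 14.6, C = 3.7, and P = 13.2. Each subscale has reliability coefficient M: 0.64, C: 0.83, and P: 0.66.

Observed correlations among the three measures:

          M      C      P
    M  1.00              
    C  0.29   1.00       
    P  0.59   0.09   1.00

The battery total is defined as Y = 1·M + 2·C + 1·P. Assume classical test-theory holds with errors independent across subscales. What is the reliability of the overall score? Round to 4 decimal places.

0.8062

Var(Y) = 14.6² + 2²·3.7² + 13.2² + 2·[2·14.6·3.7·0.29 + 14.6·13.2·0.59 + 2·3.7·13.2·0.09] = 442.16 + 307.655 = 749.815.
Under uncorrelated errors the observed covariances equal the true-score covariances, so only the own-variance terms attenuate.
True-score variance = [14.6²·0.64 + 2²·3.7²·0.83 + 13.2²·0.66] + 307.655 = 296.872 + 307.655 = 604.527.
Reliability = 604.527 / 749.815 = 0.8062.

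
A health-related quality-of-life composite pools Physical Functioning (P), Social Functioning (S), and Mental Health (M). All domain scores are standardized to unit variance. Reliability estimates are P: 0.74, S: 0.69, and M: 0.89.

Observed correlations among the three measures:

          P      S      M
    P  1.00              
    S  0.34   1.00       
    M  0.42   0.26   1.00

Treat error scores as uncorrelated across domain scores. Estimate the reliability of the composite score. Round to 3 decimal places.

0.865

Var(P+S+M) = 3 + 2·[0.34 + 0.42 + 0.26] = 3 + 2.04 = 5.04.
Under uncorrelated errors the observed covariances equal the true-score covariances, so only the own-variance terms attenuate.
True-score variance = [0.74 + 0.69 + 0.89] + 2.04 = 2.32 + 2.04 = 4.36.
Reliability = 4.36 / 5.04 = 0.865.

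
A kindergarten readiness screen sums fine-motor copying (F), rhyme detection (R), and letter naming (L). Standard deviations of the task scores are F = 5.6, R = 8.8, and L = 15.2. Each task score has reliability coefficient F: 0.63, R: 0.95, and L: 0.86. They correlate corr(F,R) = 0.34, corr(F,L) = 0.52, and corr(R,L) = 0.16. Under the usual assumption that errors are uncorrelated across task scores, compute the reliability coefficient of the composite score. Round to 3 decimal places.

0.905

Var(F+R+L) = 5.6² + 8.8² + 15.2² + 2·[5.6·8.8·0.34 + 5.6·15.2·0.52 + 8.8·15.2·0.16] = 339.84 + 164.838 = 504.678.
Under uncorrelated errors the observed covariances equal the true-score covariances, so only the own-variance terms attenuate.
True-score variance = [5.6²·0.63 + 8.8²·0.95 + 15.2²·0.86] + 164.838 = 292.019 + 164.838 = 456.858.
Reliability = 456.858 / 504.678 = 0.905.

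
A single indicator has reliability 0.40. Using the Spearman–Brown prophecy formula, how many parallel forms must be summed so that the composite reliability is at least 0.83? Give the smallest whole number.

k ≥ ρ*(1−ρ₁)/(ρ₁(1−ρ*)) = 0.83·0.60 / (0.40·0.17) = 7.324.
Smallest integer k = 8.

8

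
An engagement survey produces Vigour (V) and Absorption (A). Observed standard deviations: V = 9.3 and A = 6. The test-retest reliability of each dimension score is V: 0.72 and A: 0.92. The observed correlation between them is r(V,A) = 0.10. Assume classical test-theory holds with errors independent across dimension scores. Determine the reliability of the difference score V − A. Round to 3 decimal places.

Var(V−A) = 9.3² + 6² − 2·9.3·6·0.10 = 122.49 − 11.16 = 111.33.
Because errors are independent across components, Cov(Tᵢ,Tⱼ) = Cov(Xᵢ,Xⱼ); the off-diagonal part of the true-score variance is the same as above.
True-score variance = [9.3²·0.72 + 6²·0.92] − 11.16 = 95.3928 − 11.16 = 84.2328.
Reliability = 84.2328 / 111.33 = 0.757.

0.757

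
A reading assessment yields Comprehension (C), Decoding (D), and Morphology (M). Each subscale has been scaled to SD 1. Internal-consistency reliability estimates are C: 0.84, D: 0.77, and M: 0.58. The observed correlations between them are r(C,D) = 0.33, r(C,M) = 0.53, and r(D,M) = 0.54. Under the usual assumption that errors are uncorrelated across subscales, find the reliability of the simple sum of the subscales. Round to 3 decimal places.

0.860

Var(C+D+M) = 3 + 2·[0.33 + 0.53 + 0.54] = 3 + 2.8 = 5.8.
Because errors are independent across components, Cov(Tᵢ,Tⱼ) = Cov(Xᵢ,Xⱼ); the off-diagonal part of the true-score variance is the same as above.
True-score variance = [0.84 + 0.77 + 0.58] + 2.8 = 2.19 + 2.8 = 4.99.
Reliability = 4.99 / 5.8 = 0.860.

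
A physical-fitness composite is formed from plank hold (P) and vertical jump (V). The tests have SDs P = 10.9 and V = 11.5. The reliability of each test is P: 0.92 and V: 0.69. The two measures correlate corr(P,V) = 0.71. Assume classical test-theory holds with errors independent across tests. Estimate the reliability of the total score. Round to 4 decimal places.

0.8823

Var(P+V) = 10.9² + 11.5² + 2·[10.9·11.5·0.71] = 251.06 + 177.997 = 429.057.
Because errors are independent across components, Cov(Tᵢ,Tⱼ) = Cov(Xᵢ,Xⱼ); the off-diagonal part of the true-score variance is the same as above.
True-score variance = [10.9²·0.92 + 11.5²·0.69] + 177.997 = 200.558 + 177.997 = 378.555.
Reliability = 378.555 / 429.057 = 0.8823.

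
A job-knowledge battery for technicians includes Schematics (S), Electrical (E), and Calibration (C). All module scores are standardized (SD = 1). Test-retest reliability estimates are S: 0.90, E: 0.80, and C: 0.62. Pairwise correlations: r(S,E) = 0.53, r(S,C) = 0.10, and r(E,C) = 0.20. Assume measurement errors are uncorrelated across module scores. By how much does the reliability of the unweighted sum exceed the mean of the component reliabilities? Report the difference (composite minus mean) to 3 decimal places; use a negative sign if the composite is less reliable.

Var(sum) = 3 + 1.66 = 4.66; true-score variance = 2.32 + 1.66 = 3.98; composite reliability = 0.8541.
Mean component reliability = 0.7733.
Difference = 0.8541 − 0.7733 = 0.081.

0.081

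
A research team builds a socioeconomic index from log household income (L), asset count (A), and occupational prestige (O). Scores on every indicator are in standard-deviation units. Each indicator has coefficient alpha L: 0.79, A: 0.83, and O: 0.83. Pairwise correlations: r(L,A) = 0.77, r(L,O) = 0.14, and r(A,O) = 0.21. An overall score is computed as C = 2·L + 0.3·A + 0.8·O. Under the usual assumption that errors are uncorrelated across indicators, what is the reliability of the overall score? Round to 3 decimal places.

Var(C) = 2² + 0.3² + 0.8² + 2·[0.6·0.77 + 1.6·0.14 + 0.24·0.21] = 4.73 + 1.4728 = 6.2028.
With uncorrelated errors the cross-covariances are all true-score covariance, so they carry over unchanged; only the diagonal terms shrink to ρᵢσᵢ².
True-score variance = [2²·0.79 + 0.3²·0.83 + 0.8²·0.83] + 1.4728 = 3.7659 + 1.4728 = 5.2387.
Reliability = 5.2387 / 6.2028 = 0.845.

0.845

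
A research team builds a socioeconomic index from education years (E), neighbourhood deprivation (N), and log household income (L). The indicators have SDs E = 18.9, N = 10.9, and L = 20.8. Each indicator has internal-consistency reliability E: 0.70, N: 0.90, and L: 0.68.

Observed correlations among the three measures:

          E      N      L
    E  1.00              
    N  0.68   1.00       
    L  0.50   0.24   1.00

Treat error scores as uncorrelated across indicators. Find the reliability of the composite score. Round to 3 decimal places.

Var(E+N+L) = 18.9² + 10.9² + 20.8² + 2·[18.9·10.9·0.68 + 18.9·20.8·0.50 + 10.9·20.8·0.24] = 908.66 + 782.119 = 1690.78.
With uncorrelated errors the cross-covariances are all true-score covariance, so they carry over unchanged; only the diagonal terms shrink to ρᵢσᵢ².
True-score variance = [18.9²·0.70 + 10.9²·0.90 + 20.8²·0.68] + 782.119 = 651.171 + 782.119 = 1433.29.
Reliability = 1433.29 / 1690.78 = 0.848.

0.848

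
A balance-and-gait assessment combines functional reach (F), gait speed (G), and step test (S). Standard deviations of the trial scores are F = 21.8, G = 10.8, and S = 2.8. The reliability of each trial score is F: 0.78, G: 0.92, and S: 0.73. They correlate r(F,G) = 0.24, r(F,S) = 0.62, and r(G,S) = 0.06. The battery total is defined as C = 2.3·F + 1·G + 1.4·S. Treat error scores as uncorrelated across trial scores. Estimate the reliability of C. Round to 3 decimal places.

0.820

Var(C) = 2.3²·21.8² + 10.8² + 1.4²·2.8² + 2·[2.3·21.8·10.8·0.24 + 3.22·21.8·2.8·0.62 + 1.4·10.8·2.8·0.06] = 2646.03 + 508.727 = 3154.75.
Under uncorrelated errors the observed covariances equal the true-score covariances, so only the own-variance terms attenuate.
True-score variance = [2.3²·21.8²·0.78 + 10.8²·0.92 + 1.4²·2.8²·0.73] + 508.727 = 2079.46 + 508.727 = 2588.19.
Reliability = 2588.19 / 3154.75 = 0.820.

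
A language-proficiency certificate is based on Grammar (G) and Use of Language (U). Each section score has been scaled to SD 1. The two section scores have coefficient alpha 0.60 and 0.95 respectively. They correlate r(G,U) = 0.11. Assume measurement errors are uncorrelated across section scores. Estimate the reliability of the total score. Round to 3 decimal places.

0.797

Var(G+U) = 2 + 2·[0.11] = 2 + 0.22 = 2.22.
With uncorrelated errors the cross-covariances are all true-score covariance, so they carry over unchanged; only the diagonal terms shrink to ρᵢσᵢ².
True-score variance = [0.60 + 0.95] + 0.22 = 1.55 + 0.22 = 1.77.
Reliability = 1.77 / 2.22 = 0.797.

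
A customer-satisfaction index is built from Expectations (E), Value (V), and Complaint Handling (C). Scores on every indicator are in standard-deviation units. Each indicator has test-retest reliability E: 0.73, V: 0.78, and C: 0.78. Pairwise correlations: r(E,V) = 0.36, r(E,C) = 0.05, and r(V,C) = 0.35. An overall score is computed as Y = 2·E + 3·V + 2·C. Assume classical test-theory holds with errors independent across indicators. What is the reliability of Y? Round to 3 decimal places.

Var(Y) = 2² + 3² + 2² + 2·[6·0.36 + 4·0.05 + 6·0.35] = 17 + 8.92 = 25.92.
Under uncorrelated errors the observed covariances equal the true-score covariances, so only the own-variance terms attenuate.
True-score variance = [2²·0.73 + 3²·0.78 + 2²·0.78] + 8.92 = 13.06 + 8.92 = 21.98.
Reliability = 21.98 / 25.92 = 0.848.

0.848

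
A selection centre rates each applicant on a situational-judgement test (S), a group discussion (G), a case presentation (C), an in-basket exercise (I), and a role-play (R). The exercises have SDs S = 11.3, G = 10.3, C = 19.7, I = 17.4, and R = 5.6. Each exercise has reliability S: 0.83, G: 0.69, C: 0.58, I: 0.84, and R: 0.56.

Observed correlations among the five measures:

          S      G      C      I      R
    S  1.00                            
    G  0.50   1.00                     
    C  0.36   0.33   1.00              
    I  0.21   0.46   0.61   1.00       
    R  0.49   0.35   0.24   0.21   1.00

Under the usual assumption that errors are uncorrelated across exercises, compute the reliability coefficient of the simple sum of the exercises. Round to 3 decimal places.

0.874

Var(S+G+C+I+R) = 11.3² + 10.3² + 19.7² + 17.4² + 5.6² + 2·[11.3·10.3·0.50 + 11.3·19.7·0.36 + 11.3·17.4·0.21 + 11.3·5.6·0.49 + 10.3·19.7·0.33 + 10.3·17.4·0.46 + 10.3·5.6·0.35 + 19.7·17.4·0.61 + 19.7·5.6·0.24 + 17.4·5.6·0.21] = 955.99 + 1272.51 = 2228.5.
Under uncorrelated errors the observed covariances equal the true-score covariances, so only the own-variance terms attenuate.
True-score variance = [11.3²·0.83 + 10.3²·0.69 + 19.7²·0.58 + 17.4²·0.84 + 5.6²·0.56] + 1272.51 = 676.157 + 1272.51 = 1948.67.
Reliability = 1948.67 / 2228.5 = 0.874.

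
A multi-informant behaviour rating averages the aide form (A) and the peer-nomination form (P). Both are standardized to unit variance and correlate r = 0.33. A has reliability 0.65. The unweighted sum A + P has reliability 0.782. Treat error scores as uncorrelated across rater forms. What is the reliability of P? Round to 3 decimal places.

0.770

Var(A+P) = 2 + 2·0.33 = 2.660.
True-score variance = ρ_A + ρ_P + 2·0.33, so 0.782 = (0.65 + ρ_P + 0.66) / 2.660.
ρ_P = 0.782·2.660 − 0.65 − 0.66 = 0.770.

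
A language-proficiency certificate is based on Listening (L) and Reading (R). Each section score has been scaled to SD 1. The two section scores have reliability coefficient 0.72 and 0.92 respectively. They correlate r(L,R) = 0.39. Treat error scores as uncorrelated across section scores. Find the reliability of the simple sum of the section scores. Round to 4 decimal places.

Var(L+R) = 2 + 2·[0.39] = 2 + 0.78 = 2.78.
Under uncorrelated errors the observed covariances equal the true-score covariances, so only the own-variance terms attenuate.
True-score variance = [0.72 + 0.92] + 0.78 = 1.64 + 0.78 = 2.42.
Reliability = 2.42 / 2.78 = 0.8705.

0.8705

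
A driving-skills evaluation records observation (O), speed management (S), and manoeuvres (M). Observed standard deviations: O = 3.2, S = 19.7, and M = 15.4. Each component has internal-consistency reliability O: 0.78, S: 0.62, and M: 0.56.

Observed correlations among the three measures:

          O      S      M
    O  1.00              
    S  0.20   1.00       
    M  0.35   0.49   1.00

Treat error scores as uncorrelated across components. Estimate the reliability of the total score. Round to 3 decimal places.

Var(O+S+M) = 3.2² + 19.7² + 15.4² + 2·[3.2·19.7·0.20 + 3.2·15.4·0.35 + 19.7·15.4·0.49] = 635.49 + 357.024 = 992.514.
Because errors are independent across components, Cov(Tᵢ,Tⱼ) = Cov(Xᵢ,Xⱼ); the off-diagonal part of the true-score variance is the same as above.
True-score variance = [3.2²·0.78 + 19.7²·0.62 + 15.4²·0.56] + 357.024 = 381.413 + 357.024 = 738.437.
Reliability = 738.437 / 992.514 = 0.744.

0.744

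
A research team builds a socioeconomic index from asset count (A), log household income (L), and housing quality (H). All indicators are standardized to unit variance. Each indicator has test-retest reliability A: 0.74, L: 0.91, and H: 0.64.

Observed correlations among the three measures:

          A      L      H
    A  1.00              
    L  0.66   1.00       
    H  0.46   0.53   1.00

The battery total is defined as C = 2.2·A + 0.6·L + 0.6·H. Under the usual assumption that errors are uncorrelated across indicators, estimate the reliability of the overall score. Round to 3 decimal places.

Var(C) = 2.2² + 0.6² + 0.6² + 2·[1.32·0.66 + 1.32·0.46 + 0.36·0.53] = 5.56 + 3.3384 = 8.8984.
Under uncorrelated errors the observed covariances equal the true-score covariances, so only the own-variance terms attenuate.
True-score variance = [2.2²·0.74 + 0.6²·0.91 + 0.6²·0.64] + 3.3384 = 4.1396 + 3.3384 = 7.478.
Reliability = 7.478 / 8.8984 = 0.840.

0.840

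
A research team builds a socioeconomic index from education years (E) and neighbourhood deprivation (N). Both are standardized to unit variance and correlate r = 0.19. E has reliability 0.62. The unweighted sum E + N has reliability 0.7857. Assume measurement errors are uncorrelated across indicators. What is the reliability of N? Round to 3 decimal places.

0.870

Var(E+N) = 2 + 2·0.19 = 2.380.
True-score variance = ρ_E + ρ_N + 2·0.19, so 0.7857 = (0.62 + ρ_N + 0.38) / 2.380.
ρ_N = 0.7857·2.380 − 0.62 − 0.38 = 0.870.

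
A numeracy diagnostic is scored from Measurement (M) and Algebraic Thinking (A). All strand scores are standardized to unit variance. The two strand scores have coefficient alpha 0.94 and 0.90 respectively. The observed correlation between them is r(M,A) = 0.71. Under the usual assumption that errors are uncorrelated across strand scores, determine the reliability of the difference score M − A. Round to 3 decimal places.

0.724

Var(M−A) = 1 + 1 − 2·0.71 = 2 − 1.42 = 0.58.
Because errors are independent across components, Cov(Tᵢ,Tⱼ) = Cov(Xᵢ,Xⱼ); the off-diagonal part of the true-score variance is the same as above.
True-score variance = [0.94 + 0.90] − 1.42 = 1.84 − 1.42 = 0.42.
Reliability = 0.42 / 0.58 = 0.724.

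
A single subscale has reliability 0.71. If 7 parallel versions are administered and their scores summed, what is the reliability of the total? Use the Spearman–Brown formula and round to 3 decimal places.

ρ_k = kρ / (1 + (k−1)ρ) = 7·0.71 / (1 + 6·0.71) = 4.970 / 5.260 = 0.945.

0.945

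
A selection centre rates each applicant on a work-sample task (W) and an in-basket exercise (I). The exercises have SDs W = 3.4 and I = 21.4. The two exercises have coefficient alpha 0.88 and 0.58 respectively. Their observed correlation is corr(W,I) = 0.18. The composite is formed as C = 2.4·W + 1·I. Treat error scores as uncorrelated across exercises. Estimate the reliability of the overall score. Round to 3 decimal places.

Var(C) = 2.4²·3.4² + 21.4² + 2·[2.4·3.4·21.4·0.18] = 524.546 + 62.8646 = 587.41.
Under uncorrelated errors the observed covariances equal the true-score covariances, so only the own-variance terms attenuate.
True-score variance = [2.4²·3.4²·0.88 + 21.4²·0.58] + 62.8646 = 324.212 + 62.8646 = 387.077.
Reliability = 387.077 / 587.41 = 0.659.

0.659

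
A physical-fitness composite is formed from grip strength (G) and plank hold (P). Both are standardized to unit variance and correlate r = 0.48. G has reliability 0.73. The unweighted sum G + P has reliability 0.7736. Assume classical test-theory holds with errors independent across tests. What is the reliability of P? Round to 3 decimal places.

0.600

Var(G+P) = 2 + 2·0.48 = 2.960.
True-score variance = ρ_G + ρ_P + 2·0.48, so 0.7736 = (0.73 + ρ_P + 0.96) / 2.960.
ρ_P = 0.7736·2.960 − 0.73 − 0.96 = 0.600.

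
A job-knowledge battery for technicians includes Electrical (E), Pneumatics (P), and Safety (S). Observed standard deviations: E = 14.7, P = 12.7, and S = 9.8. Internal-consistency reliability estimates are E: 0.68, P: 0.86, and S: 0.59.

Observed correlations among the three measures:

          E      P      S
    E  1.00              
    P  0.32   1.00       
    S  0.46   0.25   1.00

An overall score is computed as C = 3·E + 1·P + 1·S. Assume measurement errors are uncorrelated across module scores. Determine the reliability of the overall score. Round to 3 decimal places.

Var(C) = 3²·14.7² + 12.7² + 9.8² + 2·[3·14.7·12.7·0.32 + 3·14.7·9.8·0.46 + 12.7·9.8·0.25] = 2202.14 + 818.28 = 3020.42.
Because errors are independent across components, Cov(Tᵢ,Tⱼ) = Cov(Xᵢ,Xⱼ); the off-diagonal part of the true-score variance is the same as above.
True-score variance = [3²·14.7²·0.68 + 12.7²·0.86 + 9.8²·0.59] + 818.28 = 1517.84 + 818.28 = 2336.12.
Reliability = 2336.12 / 3020.42 = 0.773.

0.773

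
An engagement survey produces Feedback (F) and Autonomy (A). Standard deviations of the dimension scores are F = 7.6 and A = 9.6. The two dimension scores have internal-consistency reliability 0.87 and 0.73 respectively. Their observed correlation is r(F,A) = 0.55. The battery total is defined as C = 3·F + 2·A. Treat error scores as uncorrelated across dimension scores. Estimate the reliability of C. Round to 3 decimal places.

0.878

Var(C) = 3²·7.6² + 2²·9.6² + 2·[6·7.6·9.6·0.55] = 888.48 + 481.536 = 1370.02.
Because errors are independent across components, Cov(Tᵢ,Tⱼ) = Cov(Xᵢ,Xⱼ); the off-diagonal part of the true-score variance is the same as above.
True-score variance = [3²·7.6²·0.87 + 2²·9.6²·0.73] + 481.536 = 721.368 + 481.536 = 1202.9.
Reliability = 1202.9 / 1370.02 = 0.878.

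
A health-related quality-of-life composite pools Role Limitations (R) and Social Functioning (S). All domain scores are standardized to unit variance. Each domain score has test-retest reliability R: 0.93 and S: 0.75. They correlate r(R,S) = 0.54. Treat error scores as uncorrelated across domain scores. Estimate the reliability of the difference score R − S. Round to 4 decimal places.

Var(R−S) = 1 + 1 − 2·0.54 = 2 − 1.08 = 0.92.
Under uncorrelated errors the observed covariances equal the true-score covariances, so only the own-variance terms attenuate.
True-score variance = [0.93 + 0.75] − 1.08 = 1.68 − 1.08 = 0.6.
Reliability = 0.6 / 0.92 = 0.6522.

0.6522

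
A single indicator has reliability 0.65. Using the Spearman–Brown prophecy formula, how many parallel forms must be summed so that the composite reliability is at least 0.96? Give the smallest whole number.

13

k ≥ ρ*(1−ρ₁)/(ρ₁(1−ρ*)) = 0.96·0.35 / (0.65·0.04) = 12.923.
Smallest integer k = 13.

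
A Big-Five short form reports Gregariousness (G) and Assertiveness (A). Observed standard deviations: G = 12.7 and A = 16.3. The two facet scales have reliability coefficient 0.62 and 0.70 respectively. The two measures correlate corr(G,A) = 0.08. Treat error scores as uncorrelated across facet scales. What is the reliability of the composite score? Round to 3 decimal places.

Var(G+A) = 12.7² + 16.3² + 2·[12.7·16.3·0.08] = 426.98 + 33.1216 = 460.102.
With uncorrelated errors the cross-covariances are all true-score covariance, so they carry over unchanged; only the diagonal terms shrink to ρᵢσᵢ².
True-score variance = [12.7²·0.62 + 16.3²·0.70] + 33.1216 = 285.983 + 33.1216 = 319.104.
Reliability = 319.104 / 460.102 = 0.694.

0.694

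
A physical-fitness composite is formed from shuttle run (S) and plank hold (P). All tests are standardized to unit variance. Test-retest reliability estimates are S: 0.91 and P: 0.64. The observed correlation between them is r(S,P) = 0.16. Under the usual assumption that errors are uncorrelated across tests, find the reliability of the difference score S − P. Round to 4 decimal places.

Var(S−P) = 1 + 1 − 2·0.16 = 2 − 0.32 = 1.68.
With uncorrelated errors the cross-covariances are all true-score covariance, so they carry over unchanged; only the diagonal terms shrink to ρᵢσᵢ².
True-score variance = [0.91 + 0.64] − 0.32 = 1.55 − 0.32 = 1.23.
Reliability = 1.23 / 1.68 = 0.7321.

0.7321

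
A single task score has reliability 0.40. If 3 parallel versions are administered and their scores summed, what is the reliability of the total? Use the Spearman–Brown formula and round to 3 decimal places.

0.667

ρ_k = kρ / (1 + (k−1)ρ) = 3·0.40 / (1 + 2·0.40) = 1.200 / 1.800 = 0.667.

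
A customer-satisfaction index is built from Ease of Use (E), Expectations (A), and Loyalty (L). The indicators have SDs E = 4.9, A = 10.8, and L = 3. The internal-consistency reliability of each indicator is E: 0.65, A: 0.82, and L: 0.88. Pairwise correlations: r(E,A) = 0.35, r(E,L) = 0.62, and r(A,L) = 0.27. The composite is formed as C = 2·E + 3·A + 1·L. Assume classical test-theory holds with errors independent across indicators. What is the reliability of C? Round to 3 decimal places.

0.847

Var(C) = 2²·4.9² + 3²·10.8² + 3² + 2·[6·4.9·10.8·0.35 + 2·4.9·3·0.62 + 3·10.8·3·0.27] = 1154.8 + 311.208 = 1466.01.
Under uncorrelated errors the observed covariances equal the true-score covariances, so only the own-variance terms attenuate.
True-score variance = [2²·4.9²·0.65 + 3²·10.8²·0.82 + 3²·0.88] + 311.208 = 931.149 + 311.208 = 1242.36.
Reliability = 1242.36 / 1466.01 = 0.847.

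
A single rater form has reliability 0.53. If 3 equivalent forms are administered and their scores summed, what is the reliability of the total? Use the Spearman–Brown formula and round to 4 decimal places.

ρ_k = kρ / (1 + (k−1)ρ) = 3·0.53 / (1 + 2·0.53) = 1.590 / 2.060 = 0.7718.

0.7718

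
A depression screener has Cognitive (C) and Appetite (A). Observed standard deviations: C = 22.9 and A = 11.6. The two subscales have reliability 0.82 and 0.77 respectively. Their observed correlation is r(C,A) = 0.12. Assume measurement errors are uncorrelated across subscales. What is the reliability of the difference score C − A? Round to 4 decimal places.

0.7894

Var(C−A) = 22.9² + 11.6² − 2·22.9·11.6·0.12 = 658.97 − 63.7536 = 595.216.
With uncorrelated errors the cross-covariances are all true-score covariance, so they carry over unchanged; only the diagonal terms shrink to ρᵢσᵢ².
True-score variance = [22.9²·0.82 + 11.6²·0.77] − 63.7536 = 533.627 − 63.7536 = 469.874.
Reliability = 469.874 / 595.216 = 0.7894.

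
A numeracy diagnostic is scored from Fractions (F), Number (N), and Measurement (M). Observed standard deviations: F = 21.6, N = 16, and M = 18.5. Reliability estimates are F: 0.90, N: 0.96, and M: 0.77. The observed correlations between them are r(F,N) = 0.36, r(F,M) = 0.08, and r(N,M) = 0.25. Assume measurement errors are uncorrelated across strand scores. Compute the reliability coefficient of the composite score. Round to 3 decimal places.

0.911

Var(F+N+M) = 21.6² + 16² + 18.5² + 2·[21.6·16·0.36 + 21.6·18.5·0.08 + 16·18.5·0.25] = 1064.81 + 460.768 = 1525.58.
With uncorrelated errors the cross-covariances are all true-score covariance, so they carry over unchanged; only the diagonal terms shrink to ρᵢσᵢ².
True-score variance = [21.6²·0.90 + 16²·0.96 + 18.5²·0.77] + 460.768 = 929.197 + 460.768 = 1389.96.
Reliability = 1389.96 / 1525.58 = 0.911.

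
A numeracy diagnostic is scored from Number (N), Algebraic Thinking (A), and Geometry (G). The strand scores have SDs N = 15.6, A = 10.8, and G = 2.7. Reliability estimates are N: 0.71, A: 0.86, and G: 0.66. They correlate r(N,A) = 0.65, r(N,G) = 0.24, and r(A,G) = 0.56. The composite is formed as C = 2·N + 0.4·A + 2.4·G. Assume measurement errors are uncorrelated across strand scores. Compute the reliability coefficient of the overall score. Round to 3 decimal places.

0.776

Var(C) = 2²·15.6² + 0.4²·10.8² + 2.4²·2.7² + 2·[0.8·15.6·10.8·0.65 + 4.8·15.6·2.7·0.24 + 0.96·10.8·2.7·0.56] = 1034.09 + 303.617 = 1337.71.
Under uncorrelated errors the observed covariances equal the true-score covariances, so only the own-variance terms attenuate.
True-score variance = [2²·15.6²·0.71 + 0.4²·10.8²·0.86 + 2.4²·2.7²·0.66] + 303.617 = 734.906 + 303.617 = 1038.52.
Reliability = 1038.52 / 1337.71 = 0.776.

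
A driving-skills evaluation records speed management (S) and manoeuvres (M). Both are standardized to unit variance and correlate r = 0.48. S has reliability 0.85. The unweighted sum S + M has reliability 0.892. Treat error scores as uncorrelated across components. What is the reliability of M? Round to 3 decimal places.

0.830

Var(S+M) = 2 + 2·0.48 = 2.960.
True-score variance = ρ_S + ρ_M + 2·0.48, so 0.892 = (0.85 + ρ_M + 0.96) / 2.960.
ρ_M = 0.892·2.960 − 0.85 − 0.96 = 0.830.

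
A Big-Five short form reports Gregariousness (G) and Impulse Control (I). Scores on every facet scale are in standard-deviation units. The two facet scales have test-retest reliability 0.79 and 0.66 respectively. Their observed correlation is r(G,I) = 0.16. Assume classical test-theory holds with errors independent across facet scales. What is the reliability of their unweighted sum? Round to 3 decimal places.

Var(G+I) = 2 + 2·[0.16] = 2 + 0.32 = 2.32.
With uncorrelated errors the cross-covariances are all true-score covariance, so they carry over unchanged; only the diagonal terms shrink to ρᵢσᵢ².
True-score variance = [0.79 + 0.66] + 0.32 = 1.45 + 0.32 = 1.77.
Reliability = 1.77 / 2.32 = 0.763.

0.763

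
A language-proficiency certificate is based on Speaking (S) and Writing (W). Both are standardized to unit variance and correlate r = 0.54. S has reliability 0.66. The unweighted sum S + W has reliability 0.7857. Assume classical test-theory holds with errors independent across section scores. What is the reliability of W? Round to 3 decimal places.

Var(S+W) = 2 + 2·0.54 = 3.080.
True-score variance = ρ_S + ρ_W + 2·0.54, so 0.7857 = (0.66 + ρ_W + 1.08) / 3.080.
ρ_W = 0.7857·3.080 − 0.66 − 1.08 = 0.680.

0.680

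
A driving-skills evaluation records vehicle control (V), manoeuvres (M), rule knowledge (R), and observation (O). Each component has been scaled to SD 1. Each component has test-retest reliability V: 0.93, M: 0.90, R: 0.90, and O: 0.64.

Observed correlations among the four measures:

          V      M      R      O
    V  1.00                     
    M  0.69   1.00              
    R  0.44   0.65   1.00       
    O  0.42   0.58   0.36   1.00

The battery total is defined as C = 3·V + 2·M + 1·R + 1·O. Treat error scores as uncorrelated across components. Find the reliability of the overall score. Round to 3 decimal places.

Var(C) = 3² + 2² + 1 + 1 + 2·[6·0.69 + 3·0.44 + 3·0.42 + 2·0.65 + 2·0.58 + 0.36] = 15 + 19.08 = 34.08.
Under uncorrelated errors the observed covariances equal the true-score covariances, so only the own-variance terms attenuate.
True-score variance = [3²·0.93 + 2²·0.90 + 0.90 + 0.64] + 19.08 = 13.51 + 19.08 = 32.59.
Reliability = 32.59 / 34.08 = 0.956.

0.956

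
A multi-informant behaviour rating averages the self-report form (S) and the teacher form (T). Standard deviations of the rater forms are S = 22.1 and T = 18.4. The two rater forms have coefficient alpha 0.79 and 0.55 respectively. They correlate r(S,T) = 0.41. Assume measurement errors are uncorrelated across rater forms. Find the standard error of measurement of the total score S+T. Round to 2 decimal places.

Var(total) = 826.97 + 333.445 = 1160.41.
True-score variance = 572.052 + 333.445 = 905.497, so reliability = 0.7803.
Error variance = 1160.41 − 905.497 = 254.918; SEM = √254.918 = 15.97.

15.97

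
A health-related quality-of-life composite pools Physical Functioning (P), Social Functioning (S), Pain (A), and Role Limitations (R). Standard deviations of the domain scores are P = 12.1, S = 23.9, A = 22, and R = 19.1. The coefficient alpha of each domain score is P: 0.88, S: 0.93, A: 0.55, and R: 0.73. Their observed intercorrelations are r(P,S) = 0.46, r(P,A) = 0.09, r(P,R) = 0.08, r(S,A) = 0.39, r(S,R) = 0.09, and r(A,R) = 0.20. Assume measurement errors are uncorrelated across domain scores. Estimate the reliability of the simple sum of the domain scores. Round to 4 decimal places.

0.8550

Var(P+S+A+R) = 12.1² + 23.9² + 22² + 19.1² + 2·[12.1·23.9·0.46 + 12.1·22·0.09 + 12.1·19.1·0.08 + 23.9·22·0.39 + 23.9·19.1·0.09 + 22·19.1·0.20] = 1566.43 + 1011.32 = 2577.75.
With uncorrelated errors the cross-covariances are all true-score covariance, so they carry over unchanged; only the diagonal terms shrink to ρᵢσᵢ².
True-score variance = [12.1²·0.88 + 23.9²·0.93 + 22²·0.55 + 19.1²·0.73] + 1011.32 = 1192.58 + 1011.32 = 2203.9.
Reliability = 2203.9 / 2577.75 = 0.8550.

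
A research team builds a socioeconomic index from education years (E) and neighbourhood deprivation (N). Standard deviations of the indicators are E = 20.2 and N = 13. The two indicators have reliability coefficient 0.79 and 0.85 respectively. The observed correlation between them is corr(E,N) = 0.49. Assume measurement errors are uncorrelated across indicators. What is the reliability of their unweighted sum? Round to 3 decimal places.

Var(E+N) = 20.2² + 13² + 2·[20.2·13·0.49] = 577.04 + 257.348 = 834.388.
With uncorrelated errors the cross-covariances are all true-score covariance, so they carry over unchanged; only the diagonal terms shrink to ρᵢσᵢ².
True-score variance = [20.2²·0.79 + 13²·0.85] + 257.348 = 466.002 + 257.348 = 723.35.
Reliability = 723.35 / 834.388 = 0.867.

0.867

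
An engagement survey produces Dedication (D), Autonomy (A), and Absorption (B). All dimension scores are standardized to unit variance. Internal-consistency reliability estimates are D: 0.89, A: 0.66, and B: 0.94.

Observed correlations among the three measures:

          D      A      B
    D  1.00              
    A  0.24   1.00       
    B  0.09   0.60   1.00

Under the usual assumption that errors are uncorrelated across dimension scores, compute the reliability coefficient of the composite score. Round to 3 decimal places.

0.895

Var(D+A+B) = 3 + 2·[0.24 + 0.09 + 0.60] = 3 + 1.86 = 4.86.
Because errors are independent across components, Cov(Tᵢ,Tⱼ) = Cov(Xᵢ,Xⱼ); the off-diagonal part of the true-score variance is the same as above.
True-score variance = [0.89 + 0.66 + 0.94] + 1.86 = 2.49 + 1.86 = 4.35.
Reliability = 4.35 / 4.86 = 0.895.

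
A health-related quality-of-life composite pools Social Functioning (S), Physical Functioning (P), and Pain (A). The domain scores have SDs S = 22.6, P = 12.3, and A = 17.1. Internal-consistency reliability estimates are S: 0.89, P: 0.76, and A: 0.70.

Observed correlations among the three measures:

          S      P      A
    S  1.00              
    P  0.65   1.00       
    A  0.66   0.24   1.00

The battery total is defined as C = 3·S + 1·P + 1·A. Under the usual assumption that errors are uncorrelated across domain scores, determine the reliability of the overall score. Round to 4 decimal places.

Var(C) = 3²·22.6² + 12.3² + 17.1² + 2·[3·22.6·12.3·0.65 + 3·22.6·17.1·0.66 + 12.3·17.1·0.24] = 5040.54 + 2715.46 = 7756.
Under uncorrelated errors the observed covariances equal the true-score covariances, so only the own-variance terms attenuate.
True-score variance = [3²·22.6²·0.89 + 12.3²·0.76 + 17.1²·0.70] + 2715.46 = 4410.86 + 2715.46 = 7126.32.
Reliability = 7126.32 / 7756 = 0.9188.

0.9188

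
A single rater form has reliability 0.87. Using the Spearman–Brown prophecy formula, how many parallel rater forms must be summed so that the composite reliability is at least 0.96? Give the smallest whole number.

4

k ≥ ρ*(1−ρ₁)/(ρ₁(1−ρ*)) = 0.96·0.13 / (0.87·0.04) = 3.586.
Smallest integer k = 4.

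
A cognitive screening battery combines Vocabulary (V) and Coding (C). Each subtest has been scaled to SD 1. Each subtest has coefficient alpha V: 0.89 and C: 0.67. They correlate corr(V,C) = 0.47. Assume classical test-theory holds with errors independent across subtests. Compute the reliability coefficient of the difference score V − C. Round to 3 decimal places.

Var(V−C) = 1 + 1 − 2·0.47 = 2 − 0.94 = 1.06.
Under uncorrelated errors the observed covariances equal the true-score covariances, so only the own-variance terms attenuate.
True-score variance = [0.89 + 0.67] − 0.94 = 1.56 − 0.94 = 0.62.
Reliability = 0.62 / 1.06 = 0.585.

0.585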